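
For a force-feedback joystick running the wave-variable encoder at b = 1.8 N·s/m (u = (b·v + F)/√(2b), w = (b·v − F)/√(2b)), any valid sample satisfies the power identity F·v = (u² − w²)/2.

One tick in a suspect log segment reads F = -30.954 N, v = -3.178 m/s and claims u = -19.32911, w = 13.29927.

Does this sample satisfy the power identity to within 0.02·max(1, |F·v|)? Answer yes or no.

F·v = (-30.954)×(-3.178) = 98.37181 W.
(u² − w²)/2 = (373.61449 − 176.87058)/2 = 98.37196 W.
|Δ| = 0.00014;  2% of max(1, |F·v|) = 1.96744.

yes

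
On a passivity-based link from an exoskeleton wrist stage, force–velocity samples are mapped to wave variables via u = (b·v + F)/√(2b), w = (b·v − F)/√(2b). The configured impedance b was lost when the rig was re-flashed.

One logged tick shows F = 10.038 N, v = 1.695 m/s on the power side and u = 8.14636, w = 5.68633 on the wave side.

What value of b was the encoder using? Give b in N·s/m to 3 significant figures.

u + w = 13.83269;  u + w = √(2b)·v, so √(2b) = 13.83269/1.695 = 8.16088.
b = (√(2b))²/2 = 66.59995/2 = 33.29997.
(Check via u − w = 2F/√(2b): u − w = 2.46003, 2F/√(2b) = 2.46003.)

b = 33.3 N·s/m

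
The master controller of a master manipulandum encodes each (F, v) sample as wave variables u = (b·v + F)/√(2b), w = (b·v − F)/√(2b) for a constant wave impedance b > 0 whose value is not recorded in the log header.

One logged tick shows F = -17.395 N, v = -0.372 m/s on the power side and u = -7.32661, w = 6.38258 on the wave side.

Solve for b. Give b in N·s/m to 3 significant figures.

b = 3.22 N·s/m

u + w = -0.94403;  u + w = √(2b)·v, so √(2b) = -0.94403/(-0.372) = 2.53772.
b = (√(2b))²/2 = 6.44000/2 = 3.22000.
(Check via u − w = 2F/√(2b): u − w = -13.70919, 2F/√(2b) = -13.70918.)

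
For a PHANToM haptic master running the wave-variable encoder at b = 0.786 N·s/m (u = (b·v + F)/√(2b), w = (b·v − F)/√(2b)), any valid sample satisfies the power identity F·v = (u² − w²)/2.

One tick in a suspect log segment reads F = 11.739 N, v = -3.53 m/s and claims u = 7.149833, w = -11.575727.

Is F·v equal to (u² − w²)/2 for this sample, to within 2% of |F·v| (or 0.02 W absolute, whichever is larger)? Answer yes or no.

yes

F·v = 11.739×(-3.53) = -41.438670 W.
(u² − w²)/2 = (51.120112 − 133.997456)/2 = -41.438672 W.
|Δ| = 0.000002;  2% of max(1, |F·v|) = 0.828773.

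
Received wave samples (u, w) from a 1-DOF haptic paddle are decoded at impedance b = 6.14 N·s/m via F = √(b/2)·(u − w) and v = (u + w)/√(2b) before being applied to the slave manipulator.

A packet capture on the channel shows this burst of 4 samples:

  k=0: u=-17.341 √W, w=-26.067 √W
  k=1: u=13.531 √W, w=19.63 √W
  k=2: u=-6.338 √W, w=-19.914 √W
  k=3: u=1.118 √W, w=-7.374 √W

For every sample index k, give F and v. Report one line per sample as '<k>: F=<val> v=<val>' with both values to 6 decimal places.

k=0: u−w=8.726000, u+w=-43.408000; √(b/2)=1.752142, √(2b)=3.504283; F=1.752142×8.726=15.289187, v=-43.408000/3.504283=-12.387127
k=1: u−w=-6.099000, u+w=33.161000; √(b/2)=1.752142, √(2b)=3.504283; F=1.752142×(-6.099)=-10.686311, v=33.161000/3.504283=9.462991
k=2: u−w=13.576000, u+w=-26.252000; √(b/2)=1.752142, √(2b)=3.504283; F=1.752142×13.576=23.787074, v=-26.252000/3.504283=-7.491404
k=3: u−w=8.492000, u+w=-6.256000; √(b/2)=1.752142, √(2b)=3.504283; F=1.752142×8.492=14.879186, v=-6.256000/3.504283=-1.785244

0: F=15.289187 v=-12.387127
1: F=-10.686311 v=9.462991
2: F=23.787074 v=-7.491404
3: F=14.879186 v=-1.785244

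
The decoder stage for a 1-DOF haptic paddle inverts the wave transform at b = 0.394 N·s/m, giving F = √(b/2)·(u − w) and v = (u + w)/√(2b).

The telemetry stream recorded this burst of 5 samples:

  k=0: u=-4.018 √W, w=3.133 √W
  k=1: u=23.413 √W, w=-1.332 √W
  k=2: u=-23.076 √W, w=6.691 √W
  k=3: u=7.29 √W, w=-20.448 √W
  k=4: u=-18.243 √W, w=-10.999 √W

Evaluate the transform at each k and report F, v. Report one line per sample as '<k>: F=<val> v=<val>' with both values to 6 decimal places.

k=0: u−w=-7.151000, u+w=-0.885000; √(b/2)=0.443847, √(2b)=0.887694; F=0.443847×(-7.151)=-3.173949, v=-0.885000/0.887694=-0.996966
k=1: u−w=24.745000, u+w=22.081000; √(b/2)=0.443847, √(2b)=0.887694; F=0.443847×24.745=10.982990, v=22.081000/0.887694=24.874573
k=2: u−w=-29.767000, u+w=-16.385000; √(b/2)=0.443847, √(2b)=0.887694; F=0.443847×(-29.767)=-13.211988, v=-16.385000/0.887694=-18.457945
k=3: u−w=27.738000, u+w=-13.158000; √(b/2)=0.443847, √(2b)=0.887694; F=0.443847×27.738=12.311423, v=-13.158000/0.887694=-14.822681
k=4: u−w=-7.244000, u+w=-29.242000; √(b/2)=0.443847, √(2b)=0.887694; F=0.443847×(-7.244)=-3.215226, v=-29.242000/0.887694=-32.941545

0: F=-3.173949 v=-0.996966
1: F=10.982990 v=24.874573
2: F=-13.211988 v=-18.457945
3: F=12.311423 v=-14.822681
4: F=-3.215226 v=-32.941545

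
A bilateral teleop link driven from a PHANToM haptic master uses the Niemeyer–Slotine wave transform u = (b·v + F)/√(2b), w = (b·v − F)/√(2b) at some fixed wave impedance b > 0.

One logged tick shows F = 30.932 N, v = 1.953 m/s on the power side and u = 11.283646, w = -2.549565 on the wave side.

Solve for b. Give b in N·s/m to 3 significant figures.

u + w = 8.734081;  u + w = √(2b)·v, so √(2b) = 8.734081/1.953 = 4.472136.
b = (√(2b))²/2 = 19.999998/2 = 9.999999.
(Check via u − w = 2F/√(2b): u − w = 13.833211, 2F/√(2b) = 13.833212.)

b = 10 N·s/m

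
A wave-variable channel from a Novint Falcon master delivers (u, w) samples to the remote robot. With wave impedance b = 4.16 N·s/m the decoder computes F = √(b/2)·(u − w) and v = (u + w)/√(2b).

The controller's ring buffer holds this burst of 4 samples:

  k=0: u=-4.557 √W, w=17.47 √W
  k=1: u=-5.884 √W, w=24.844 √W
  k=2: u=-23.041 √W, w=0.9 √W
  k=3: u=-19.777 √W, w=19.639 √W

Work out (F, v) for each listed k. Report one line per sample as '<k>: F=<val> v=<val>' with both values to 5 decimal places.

0: F=-31.76779 v=4.47678
1: F=-44.31655 v=6.57320
2: F=-34.52820 v=-7.67601
3: F=-56.84656 v=-0.04784

k=0: u−w=-22.02700, u+w=12.91300; √(b/2)=1.44222, √(2b)=2.88444; F=1.44222×(-22.027)=-31.76779, v=12.91300/2.88444=4.47678
k=1: u−w=-30.72800, u+w=18.96000; √(b/2)=1.44222, √(2b)=2.88444; F=1.44222×(-30.728)=-44.31655, v=18.96000/2.88444=6.57320
k=2: u−w=-23.94100, u+w=-22.14100; √(b/2)=1.44222, √(2b)=2.88444; F=1.44222×(-23.941)=-34.52820, v=-22.14100/2.88444=-7.67601
k=3: u−w=-39.41600, u+w=-0.13800; √(b/2)=1.44222, √(2b)=2.88444; F=1.44222×(-39.416)=-56.84656, v=-0.13800/2.88444=-0.04784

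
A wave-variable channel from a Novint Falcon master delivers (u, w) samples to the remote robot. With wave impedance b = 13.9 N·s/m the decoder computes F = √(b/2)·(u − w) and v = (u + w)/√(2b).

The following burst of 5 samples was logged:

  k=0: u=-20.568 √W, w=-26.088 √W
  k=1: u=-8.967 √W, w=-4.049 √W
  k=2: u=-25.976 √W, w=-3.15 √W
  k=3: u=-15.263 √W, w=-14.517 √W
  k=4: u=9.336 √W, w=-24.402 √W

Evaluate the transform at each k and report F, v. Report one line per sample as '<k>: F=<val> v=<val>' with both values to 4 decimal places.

k=0: u−w=5.5200, u+w=-46.6560; √(b/2)=2.6363, √(2b)=5.2726; F=2.6363×5.52=14.5523, v=-46.6560/5.2726=-8.8488
k=1: u−w=-4.9180, u+w=-13.0160; √(b/2)=2.6363, √(2b)=5.2726; F=2.6363×(-4.918)=-12.9653, v=-13.0160/5.2726=-2.4686
k=2: u−w=-22.8260, u+w=-29.1260; √(b/2)=2.6363, √(2b)=5.2726; F=2.6363×(-22.826)=-60.1758, v=-29.1260/5.2726=-5.5241
k=3: u−w=-0.7460, u+w=-29.7800; √(b/2)=2.6363, √(2b)=5.2726; F=2.6363×(-0.746)=-1.9667, v=-29.7800/5.2726=-5.6481
k=4: u−w=33.7380, u+w=-15.0660; √(b/2)=2.6363, √(2b)=5.2726; F=2.6363×33.738=88.9430, v=-15.0660/5.2726=-2.8574

0: F=14.5523 v=-8.8488
1: F=-12.9653 v=-2.4686
2: F=-60.1758 v=-5.5241
3: F=-1.9667 v=-5.6481
4: F=88.9430 v=-2.8574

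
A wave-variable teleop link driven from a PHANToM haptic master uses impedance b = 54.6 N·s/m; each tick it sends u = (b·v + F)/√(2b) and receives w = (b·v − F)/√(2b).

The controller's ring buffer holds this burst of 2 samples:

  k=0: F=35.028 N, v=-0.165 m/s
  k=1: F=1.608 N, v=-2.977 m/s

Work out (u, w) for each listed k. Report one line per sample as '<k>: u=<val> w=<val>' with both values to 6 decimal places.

0: u=2.489885 w=-4.214115
1: u=-15.400770 w=-15.708524

k=0: b·v=54.6×(-0.165)=-9.009000; √(2b)=10.449880; u=(-9.009000+35.028)/10.449880=2.489885, w=(-9.009000−35.028)/10.449880=-4.214115
k=1: b·v=54.6×(-2.977)=-162.544200; √(2b)=10.449880; u=(-162.544200+1.608)/10.449880=-15.400770, w=(-162.544200−1.608)/10.449880=-15.708524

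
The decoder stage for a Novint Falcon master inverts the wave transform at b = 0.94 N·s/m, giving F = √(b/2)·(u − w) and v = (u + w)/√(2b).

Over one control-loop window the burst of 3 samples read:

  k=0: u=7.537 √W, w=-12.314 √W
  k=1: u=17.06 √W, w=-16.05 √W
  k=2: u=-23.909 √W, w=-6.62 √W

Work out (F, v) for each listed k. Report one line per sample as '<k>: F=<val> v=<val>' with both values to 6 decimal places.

0: F=13.609160 v=-3.483985
1: F=22.699072 v=0.736618
2: F=-11.852741 v=-22.265562

k=0: u−w=19.851000, u+w=-4.777000; √(b/2)=0.685565, √(2b)=1.371131; F=0.685565×19.851=13.609160, v=-4.777000/1.371131=-3.483985
k=1: u−w=33.110000, u+w=1.010000; √(b/2)=0.685565, √(2b)=1.371131; F=0.685565×33.11=22.699072, v=1.010000/1.371131=0.736618
k=2: u−w=-17.289000, u+w=-30.529000; √(b/2)=0.685565, √(2b)=1.371131; F=0.685565×(-17.289)=-11.852741, v=-30.529000/1.371131=-22.265562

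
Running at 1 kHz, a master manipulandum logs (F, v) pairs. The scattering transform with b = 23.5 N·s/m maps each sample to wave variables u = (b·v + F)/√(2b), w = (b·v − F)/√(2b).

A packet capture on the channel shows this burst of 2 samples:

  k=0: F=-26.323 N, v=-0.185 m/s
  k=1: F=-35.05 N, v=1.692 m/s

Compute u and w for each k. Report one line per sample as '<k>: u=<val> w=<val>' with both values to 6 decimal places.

0: u=-4.473752 w=3.205456
1: u=0.687316 w=10.912452

k=0: b·v=23.5×(-0.185)=-4.347500; √(2b)=6.855655; u=(-4.347500+(-26.323))/6.855655=-4.473752, w=(-4.347500−(-26.323))/6.855655=3.205456
k=1: b·v=23.5×1.692=39.762000; √(2b)=6.855655; u=(39.762000+(-35.05))/6.855655=0.687316, w=(39.762000−(-35.05))/6.855655=10.912452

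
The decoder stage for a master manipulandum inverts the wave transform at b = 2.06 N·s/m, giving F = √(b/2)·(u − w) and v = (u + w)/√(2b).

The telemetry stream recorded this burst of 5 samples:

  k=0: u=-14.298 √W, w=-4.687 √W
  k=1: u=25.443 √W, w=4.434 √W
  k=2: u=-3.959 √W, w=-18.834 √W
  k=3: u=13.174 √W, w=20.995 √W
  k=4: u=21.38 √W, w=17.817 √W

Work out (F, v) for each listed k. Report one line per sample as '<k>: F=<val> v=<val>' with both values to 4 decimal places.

k=0: u−w=-9.6110, u+w=-18.9850; √(b/2)=1.0149, √(2b)=2.0298; F=1.0149×(-9.611)=-9.7541, v=-18.9850/2.0298=-9.3532
k=1: u−w=21.0090, u+w=29.8770; √(b/2)=1.0149, √(2b)=2.0298; F=1.0149×21.009=21.3218, v=29.8770/2.0298=14.7193
k=2: u−w=14.8750, u+w=-22.7930; √(b/2)=1.0149, √(2b)=2.0298; F=1.0149×14.875=15.0965, v=-22.7930/2.0298=-11.2293
k=3: u−w=-7.8210, u+w=34.1690; √(b/2)=1.0149, √(2b)=2.0298; F=1.0149×(-7.821)=-7.9374, v=34.1690/2.0298=16.8339
k=4: u−w=3.5630, u+w=39.1970; √(b/2)=1.0149, √(2b)=2.0298; F=1.0149×3.563=3.6161, v=39.1970/2.0298=19.3110

0: F=-9.7541 v=-9.3532
1: F=21.3218 v=14.7193
2: F=15.0965 v=-11.2293
3: F=-7.9374 v=16.8339
4: F=3.6161 v=19.3110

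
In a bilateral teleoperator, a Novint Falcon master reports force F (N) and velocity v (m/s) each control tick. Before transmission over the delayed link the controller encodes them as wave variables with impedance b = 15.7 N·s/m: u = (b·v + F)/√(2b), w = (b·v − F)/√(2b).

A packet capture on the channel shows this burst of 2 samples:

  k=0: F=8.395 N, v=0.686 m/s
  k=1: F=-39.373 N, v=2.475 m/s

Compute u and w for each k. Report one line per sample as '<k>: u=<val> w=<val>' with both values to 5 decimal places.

k=0: b·v=15.7×0.686=10.77020; √(2b)=5.60357; u=(10.77020+8.395)/5.60357=3.42018, w=(10.77020−8.395)/5.60357=0.42387
k=1: b·v=15.7×2.475=38.85750; √(2b)=5.60357; u=(38.85750+(-39.373))/5.60357=-0.09199, w=(38.85750−(-39.373))/5.60357=13.96083

0: u=3.42018 w=0.42387
1: u=-0.09199 w=13.96083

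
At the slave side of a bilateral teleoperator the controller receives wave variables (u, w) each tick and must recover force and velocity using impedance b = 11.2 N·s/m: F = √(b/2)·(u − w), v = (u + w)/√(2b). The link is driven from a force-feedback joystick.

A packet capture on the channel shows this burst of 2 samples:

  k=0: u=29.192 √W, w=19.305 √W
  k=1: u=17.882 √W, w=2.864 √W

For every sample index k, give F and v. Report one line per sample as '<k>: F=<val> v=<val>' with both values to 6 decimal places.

0: F=23.396912 v=10.246861
1: F=35.539074 v=4.383393

k=0: u−w=9.887000, u+w=48.497000; √(b/2)=2.366432, √(2b)=4.732864; F=2.366432×9.887=23.396912, v=48.497000/4.732864=10.246861
k=1: u−w=15.018000, u+w=20.746000; √(b/2)=2.366432, √(2b)=4.732864; F=2.366432×15.018=35.539074, v=20.746000/4.732864=4.383393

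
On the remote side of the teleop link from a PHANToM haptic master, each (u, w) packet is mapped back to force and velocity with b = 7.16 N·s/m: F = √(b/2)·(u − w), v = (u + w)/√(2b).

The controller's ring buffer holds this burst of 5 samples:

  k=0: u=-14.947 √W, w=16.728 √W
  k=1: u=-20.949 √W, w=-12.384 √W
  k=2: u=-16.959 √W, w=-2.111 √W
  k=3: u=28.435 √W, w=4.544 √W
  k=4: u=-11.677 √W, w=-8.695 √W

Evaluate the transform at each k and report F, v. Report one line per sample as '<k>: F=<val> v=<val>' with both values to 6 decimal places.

k=0: u−w=-31.675000, u+w=1.781000; √(b/2)=1.892089, √(2b)=3.784178; F=1.892089×(-31.675)=-59.931913, v=1.781000/3.784178=0.470644
k=1: u−w=-8.565000, u+w=-33.333000; √(b/2)=1.892089, √(2b)=3.784178; F=1.892089×(-8.565)=-16.205741, v=-33.333000/3.784178=-8.808519
k=2: u−w=-14.848000, u+w=-19.070000; √(b/2)=1.892089, √(2b)=3.784178; F=1.892089×(-14.848)=-28.093734, v=-19.070000/3.784178=-5.039404
k=3: u−w=23.891000, u+w=32.979000; √(b/2)=1.892089, √(2b)=3.784178; F=1.892089×23.891=45.203893, v=32.979000/3.784178=8.714972
k=4: u−w=-2.982000, u+w=-20.372000; √(b/2)=1.892089, √(2b)=3.784178; F=1.892089×(-2.982)=-5.642209, v=-20.372000/3.784178=-5.383468

0: F=-59.931913 v=0.470644
1: F=-16.205741 v=-8.808519
2: F=-28.093734 v=-5.039404
3: F=45.203893 v=8.714972
4: F=-5.642209 v=-5.383468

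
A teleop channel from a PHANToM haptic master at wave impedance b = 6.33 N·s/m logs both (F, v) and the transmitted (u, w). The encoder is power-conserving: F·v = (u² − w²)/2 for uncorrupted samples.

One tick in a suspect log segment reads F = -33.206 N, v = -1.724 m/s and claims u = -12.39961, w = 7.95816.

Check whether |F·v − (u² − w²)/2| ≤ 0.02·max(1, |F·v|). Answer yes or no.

no

F·v = (-33.206)×(-1.724) = 57.24714 W.
(u² − w²)/2 = (153.75033 − 63.33231)/2 = 45.20901 W.
|Δ| = 12.03814;  2% of max(1, |F·v|) = 1.14494.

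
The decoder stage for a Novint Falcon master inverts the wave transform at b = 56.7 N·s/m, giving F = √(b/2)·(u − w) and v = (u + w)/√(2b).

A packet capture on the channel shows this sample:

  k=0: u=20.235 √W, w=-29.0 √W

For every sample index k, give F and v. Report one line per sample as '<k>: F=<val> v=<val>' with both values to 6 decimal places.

0: F=262.150369 v=-0.823086

k=0: u−w=49.235000, u+w=-8.765000; √(b/2)=5.324472, √(2b)=10.648944; F=5.324472×49.235=262.150369, v=-8.765000/10.648944=-0.823086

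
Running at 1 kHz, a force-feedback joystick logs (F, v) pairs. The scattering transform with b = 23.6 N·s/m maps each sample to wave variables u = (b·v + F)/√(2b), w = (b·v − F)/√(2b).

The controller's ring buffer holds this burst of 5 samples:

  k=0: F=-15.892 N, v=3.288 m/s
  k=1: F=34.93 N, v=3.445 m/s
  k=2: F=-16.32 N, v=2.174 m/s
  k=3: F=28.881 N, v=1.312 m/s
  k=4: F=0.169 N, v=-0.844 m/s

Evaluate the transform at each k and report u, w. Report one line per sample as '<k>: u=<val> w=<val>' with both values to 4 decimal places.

k=0: b·v=23.6×3.288=77.5968; √(2b)=6.8702; u=(77.5968+(-15.892))/6.8702=8.9815, w=(77.5968−(-15.892))/6.8702=13.6078
k=1: b·v=23.6×3.445=81.3020; √(2b)=6.8702; u=(81.3020+34.93)/6.8702=16.9182, w=(81.3020−34.93)/6.8702=6.7497
k=2: b·v=23.6×2.174=51.3064; √(2b)=6.8702; u=(51.3064+(-16.32))/6.8702=5.0925, w=(51.3064−(-16.32))/6.8702=9.8434
k=3: b·v=23.6×1.312=30.9632; √(2b)=6.8702; u=(30.9632+28.881)/6.8702=8.7107, w=(30.9632−28.881)/6.8702=0.3031
k=4: b·v=23.6×(-0.844)=-19.9184; √(2b)=6.8702; u=(-19.9184+0.169)/6.8702=-2.8746, w=(-19.9184−0.169)/6.8702=-2.9238

0: u=8.9815 w=13.6078
1: u=16.9182 w=6.7497
2: u=5.0925 w=9.8434
3: u=8.7107 w=0.3031
4: u=-2.8746 w=-2.9238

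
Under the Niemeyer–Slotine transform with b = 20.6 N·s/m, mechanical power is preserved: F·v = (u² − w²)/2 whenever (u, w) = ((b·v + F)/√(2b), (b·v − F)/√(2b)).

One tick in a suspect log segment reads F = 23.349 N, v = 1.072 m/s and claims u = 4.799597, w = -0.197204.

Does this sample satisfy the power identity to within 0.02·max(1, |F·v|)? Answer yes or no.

no

F·v = 23.349×1.072 = 25.030128 W.
(u² − w²)/2 = (23.036131 − 0.038889)/2 = 11.498621 W.
|Δ| = 13.531507;  2% of max(1, |F·v|) = 0.500603.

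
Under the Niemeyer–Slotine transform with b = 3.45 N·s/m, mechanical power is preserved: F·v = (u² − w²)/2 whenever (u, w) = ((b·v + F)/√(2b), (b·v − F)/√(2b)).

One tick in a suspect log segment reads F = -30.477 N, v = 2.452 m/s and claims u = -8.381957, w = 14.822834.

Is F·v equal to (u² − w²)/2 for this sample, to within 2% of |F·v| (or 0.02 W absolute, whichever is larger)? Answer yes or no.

yes

F·v = (-30.477)×2.452 = -74.729604 W.
(u² − w²)/2 = (70.257203 − 219.716408)/2 = -74.729602 W.
|Δ| = 0.000002;  2% of max(1, |F·v|) = 1.494592.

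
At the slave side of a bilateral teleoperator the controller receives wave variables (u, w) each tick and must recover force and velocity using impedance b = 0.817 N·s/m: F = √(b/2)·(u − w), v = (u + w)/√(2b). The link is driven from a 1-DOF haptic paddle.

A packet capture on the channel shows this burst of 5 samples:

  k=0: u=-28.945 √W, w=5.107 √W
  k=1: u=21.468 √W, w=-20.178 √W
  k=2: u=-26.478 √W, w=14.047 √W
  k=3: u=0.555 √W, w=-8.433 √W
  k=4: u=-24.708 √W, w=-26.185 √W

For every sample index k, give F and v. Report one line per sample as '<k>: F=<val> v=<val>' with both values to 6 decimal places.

k=0: u−w=-34.052000, u+w=-23.838000; √(b/2)=0.639140, √(2b)=1.278280; F=0.639140×(-34.052)=-21.763997, v=-23.838000/1.278280=-18.648495
k=1: u−w=41.646000, u+w=1.290000; √(b/2)=0.639140, √(2b)=1.278280; F=0.639140×41.646=26.617626, v=1.290000/1.278280=1.009168
k=2: u−w=-40.525000, u+w=-12.431000; √(b/2)=0.639140, √(2b)=1.278280; F=0.639140×(-40.525)=-25.901150, v=-12.431000/1.278280=-9.724786
k=3: u−w=8.988000, u+w=-7.878000; √(b/2)=0.639140, √(2b)=1.278280; F=0.639140×8.988=5.744591, v=-7.878000/1.278280=-6.162969
k=4: u−w=1.477000, u+w=-50.893000; √(b/2)=0.639140, √(2b)=1.278280; F=0.639140×1.477=0.944010, v=-50.893000/1.278280=-39.813653

0: F=-21.763997 v=-18.648495
1: F=26.617626 v=1.009168
2: F=-25.901150 v=-9.724786
3: F=5.744591 v=-6.162969
4: F=0.944010 v=-39.813653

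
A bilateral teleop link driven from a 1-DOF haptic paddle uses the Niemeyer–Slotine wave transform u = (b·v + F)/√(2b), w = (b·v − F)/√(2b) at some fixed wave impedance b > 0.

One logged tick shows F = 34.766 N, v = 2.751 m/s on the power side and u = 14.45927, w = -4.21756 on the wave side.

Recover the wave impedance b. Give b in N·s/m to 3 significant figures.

b = 6.93 N·s/m

u + w = 10.24171;  u + w = √(2b)·v, so √(2b) = 10.24171/2.751 = 3.72290.
b = (√(2b))²/2 = 13.86002/2 = 6.93001.
(Check via u − w = 2F/√(2b): u − w = 18.67683, 2F/√(2b) = 18.67682.)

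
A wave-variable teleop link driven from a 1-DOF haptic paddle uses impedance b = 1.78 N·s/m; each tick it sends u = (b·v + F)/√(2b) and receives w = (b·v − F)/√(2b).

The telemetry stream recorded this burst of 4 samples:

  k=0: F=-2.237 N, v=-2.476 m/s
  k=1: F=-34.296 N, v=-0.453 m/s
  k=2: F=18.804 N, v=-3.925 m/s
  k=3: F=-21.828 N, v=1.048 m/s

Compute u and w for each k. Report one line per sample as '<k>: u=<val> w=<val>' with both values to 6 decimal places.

k=0: b·v=1.78×(-2.476)=-4.407280; √(2b)=1.886796; u=(-4.407280+(-2.237))/1.886796=-3.521461, w=(-4.407280−(-2.237))/1.886796=-1.150246
k=1: b·v=1.78×(-0.453)=-0.806340; √(2b)=1.886796; u=(-0.806340+(-34.296))/1.886796=-18.604203, w=(-0.806340−(-34.296))/1.886796=17.749484
k=2: b·v=1.78×(-3.925)=-6.986500; √(2b)=1.886796; u=(-6.986500+18.804)/1.886796=6.263262, w=(-6.986500−18.804)/1.886796=-13.668938
k=3: b·v=1.78×1.048=1.865440; √(2b)=1.886796; u=(1.865440+(-21.828))/1.886796=-10.580136, w=(1.865440−(-21.828))/1.886796=12.557498

0: u=-3.521461 w=-1.150246
1: u=-18.604203 w=17.749484
2: u=6.263262 w=-13.668938
3: u=-10.580136 w=12.557498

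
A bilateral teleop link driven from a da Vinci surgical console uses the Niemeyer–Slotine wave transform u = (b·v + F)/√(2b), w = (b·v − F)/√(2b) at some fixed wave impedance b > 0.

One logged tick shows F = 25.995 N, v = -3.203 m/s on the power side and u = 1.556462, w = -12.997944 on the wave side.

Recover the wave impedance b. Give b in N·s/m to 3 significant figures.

b = 6.38 N·s/m

u + w = -11.441482;  u + w = √(2b)·v, so √(2b) = -11.441482/(-3.203) = 3.572114.
b = (√(2b))²/2 = 12.760000/2 = 6.380000.
(Check via u − w = 2F/√(2b): u − w = 14.554406, 2F/√(2b) = 14.554406.)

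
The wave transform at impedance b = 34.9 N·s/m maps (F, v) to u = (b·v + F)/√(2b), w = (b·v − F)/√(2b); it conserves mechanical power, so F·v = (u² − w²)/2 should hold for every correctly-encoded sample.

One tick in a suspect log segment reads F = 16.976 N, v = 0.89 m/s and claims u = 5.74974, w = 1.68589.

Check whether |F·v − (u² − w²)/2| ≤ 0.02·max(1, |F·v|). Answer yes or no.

F·v = 16.976×0.89 = 15.10864 W.
(u² − w²)/2 = (33.05951 − 2.84223)/2 = 15.10864 W.
|Δ| = 0.00000;  2% of max(1, |F·v|) = 0.30217.

yes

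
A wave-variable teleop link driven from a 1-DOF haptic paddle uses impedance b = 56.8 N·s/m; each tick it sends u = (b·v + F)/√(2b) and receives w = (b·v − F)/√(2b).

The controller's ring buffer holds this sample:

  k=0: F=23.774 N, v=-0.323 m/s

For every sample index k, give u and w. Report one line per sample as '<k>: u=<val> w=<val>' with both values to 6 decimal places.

0: u=0.509235 w=-3.951876

k=0: b·v=56.8×(-0.323)=-18.346400; √(2b)=10.658330; u=(-18.346400+23.774)/10.658330=0.509235, w=(-18.346400−23.774)/10.658330=-3.951876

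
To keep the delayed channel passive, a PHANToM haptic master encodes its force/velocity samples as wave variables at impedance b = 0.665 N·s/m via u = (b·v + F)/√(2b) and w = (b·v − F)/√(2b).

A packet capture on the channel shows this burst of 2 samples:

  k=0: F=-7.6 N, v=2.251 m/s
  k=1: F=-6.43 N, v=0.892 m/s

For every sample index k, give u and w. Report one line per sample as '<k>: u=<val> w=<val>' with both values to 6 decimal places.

k=0: b·v=0.665×2.251=1.496915; √(2b)=1.153256; u=(1.496915+(-7.6))/1.153256=-5.292046, w=(1.496915−(-7.6))/1.153256=7.888026
k=1: b·v=0.665×0.892=0.593180; √(2b)=1.153256; u=(0.593180+(-6.43))/1.153256=-5.061165, w=(0.593180−(-6.43))/1.153256=6.089869

0: u=-5.292046 w=7.888026
1: u=-5.061165 w=6.089869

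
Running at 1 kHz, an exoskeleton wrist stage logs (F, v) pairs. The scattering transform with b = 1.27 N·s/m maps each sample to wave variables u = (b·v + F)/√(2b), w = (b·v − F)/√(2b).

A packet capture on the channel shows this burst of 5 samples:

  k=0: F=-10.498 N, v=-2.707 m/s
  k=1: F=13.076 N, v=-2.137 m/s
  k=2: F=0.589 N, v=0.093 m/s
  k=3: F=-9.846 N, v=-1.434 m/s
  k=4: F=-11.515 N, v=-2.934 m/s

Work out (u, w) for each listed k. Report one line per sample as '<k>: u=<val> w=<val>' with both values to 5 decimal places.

0: u=-8.74416 w=4.42991
1: u=6.50170 w=-9.90752
2: u=0.44368 w=-0.29546
3: u=-7.32064 w=5.03522
4: u=-9.56317 w=4.88714

k=0: b·v=1.27×(-2.707)=-3.43789; √(2b)=1.59374; u=(-3.43789+(-10.498))/1.59374=-8.74416, w=(-3.43789−(-10.498))/1.59374=4.42991
k=1: b·v=1.27×(-2.137)=-2.71399; √(2b)=1.59374; u=(-2.71399+13.076)/1.59374=6.50170, w=(-2.71399−13.076)/1.59374=-9.90752
k=2: b·v=1.27×0.093=0.11811; √(2b)=1.59374; u=(0.11811+0.589)/1.59374=0.44368, w=(0.11811−0.589)/1.59374=-0.29546
k=3: b·v=1.27×(-1.434)=-1.82118; √(2b)=1.59374; u=(-1.82118+(-9.846))/1.59374=-7.32064, w=(-1.82118−(-9.846))/1.59374=5.03522
k=4: b·v=1.27×(-2.934)=-3.72618; √(2b)=1.59374; u=(-3.72618+(-11.515))/1.59374=-9.56317, w=(-3.72618−(-11.515))/1.59374=4.88714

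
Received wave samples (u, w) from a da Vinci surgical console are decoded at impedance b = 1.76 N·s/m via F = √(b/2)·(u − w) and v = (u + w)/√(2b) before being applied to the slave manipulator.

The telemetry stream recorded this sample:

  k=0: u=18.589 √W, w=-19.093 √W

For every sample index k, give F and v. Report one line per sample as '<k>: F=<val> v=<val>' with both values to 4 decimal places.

0: F=35.3488 v=-0.2686

k=0: u−w=37.6820, u+w=-0.5040; √(b/2)=0.9381, √(2b)=1.8762; F=0.9381×37.682=35.3488, v=-0.5040/1.8762=-0.2686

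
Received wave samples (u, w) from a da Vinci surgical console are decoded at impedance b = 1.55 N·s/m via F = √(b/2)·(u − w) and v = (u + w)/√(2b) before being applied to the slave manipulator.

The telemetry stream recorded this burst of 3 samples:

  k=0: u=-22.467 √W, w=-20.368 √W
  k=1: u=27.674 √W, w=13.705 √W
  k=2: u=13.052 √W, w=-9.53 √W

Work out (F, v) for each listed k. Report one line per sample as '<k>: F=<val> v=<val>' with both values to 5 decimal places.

k=0: u−w=-2.09900, u+w=-42.83500; √(b/2)=0.88034, √(2b)=1.76068; F=0.88034×(-2.099)=-1.84784, v=-42.83500/1.76068=-24.32865
k=1: u−w=13.96900, u+w=41.37900; √(b/2)=0.88034, √(2b)=1.76068; F=0.88034×13.969=12.29748, v=41.37900/1.76068=23.50169
k=2: u−w=22.58200, u+w=3.52200; √(b/2)=0.88034, √(2b)=1.76068; F=0.88034×22.582=19.87986, v=3.52200/1.76068=2.00036

0: F=-1.84784 v=-24.32865
1: F=12.29748 v=23.50169
2: F=19.87986 v=2.00036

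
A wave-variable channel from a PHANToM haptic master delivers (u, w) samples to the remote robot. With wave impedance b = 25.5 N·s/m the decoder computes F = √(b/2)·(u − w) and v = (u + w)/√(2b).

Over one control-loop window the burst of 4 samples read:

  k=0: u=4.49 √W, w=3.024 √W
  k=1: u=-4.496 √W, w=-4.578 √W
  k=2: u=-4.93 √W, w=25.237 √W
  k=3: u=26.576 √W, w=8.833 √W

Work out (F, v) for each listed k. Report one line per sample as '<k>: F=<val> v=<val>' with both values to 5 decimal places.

0: F=5.23467 v=1.05217
1: F=0.29280 v=-1.27061
2: F=-107.71774 v=2.84355
3: F=63.35518 v=4.95825

k=0: u−w=1.46600, u+w=7.51400; √(b/2)=3.57071, √(2b)=7.14143; F=3.57071×1.466=5.23467, v=7.51400/7.14143=1.05217
k=1: u−w=0.08200, u+w=-9.07400; √(b/2)=3.57071, √(2b)=7.14143; F=3.57071×0.082=0.29280, v=-9.07400/7.14143=-1.27061
k=2: u−w=-30.16700, u+w=20.30700; √(b/2)=3.57071, √(2b)=7.14143; F=3.57071×(-30.167)=-107.71774, v=20.30700/7.14143=2.84355
k=3: u−w=17.74300, u+w=35.40900; √(b/2)=3.57071, √(2b)=7.14143; F=3.57071×17.743=63.35518, v=35.40900/7.14143=4.95825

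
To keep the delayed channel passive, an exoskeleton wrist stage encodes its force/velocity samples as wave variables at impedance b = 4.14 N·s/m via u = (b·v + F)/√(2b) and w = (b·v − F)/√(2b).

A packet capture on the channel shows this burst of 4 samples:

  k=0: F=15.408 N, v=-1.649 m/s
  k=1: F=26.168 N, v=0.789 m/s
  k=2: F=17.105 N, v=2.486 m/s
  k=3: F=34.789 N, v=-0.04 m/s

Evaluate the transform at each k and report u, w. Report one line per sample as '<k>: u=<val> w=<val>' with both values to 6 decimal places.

k=0: b·v=4.14×(-1.649)=-6.826860; √(2b)=2.877499; u=(-6.826860+15.408)/2.877499=2.982152, w=(-6.826860−15.408)/2.877499=-7.727148
k=1: b·v=4.14×0.789=3.266460; √(2b)=2.877499; u=(3.266460+26.168)/2.877499=10.229182, w=(3.266460−26.168)/2.877499=-7.958835
k=2: b·v=4.14×2.486=10.292040; √(2b)=2.877499; u=(10.292040+17.105)/2.877499=9.521130, w=(10.292040−17.105)/2.877499=-2.367667
k=3: b·v=4.14×(-0.04)=-0.165600; √(2b)=2.877499; u=(-0.165600+34.789)/2.877499=12.032463, w=(-0.165600−34.789)/2.877499=-12.147563

0: u=2.982152 w=-7.727148
1: u=10.229182 w=-7.958835
2: u=9.521130 w=-2.367667
3: u=12.032463 w=-12.147563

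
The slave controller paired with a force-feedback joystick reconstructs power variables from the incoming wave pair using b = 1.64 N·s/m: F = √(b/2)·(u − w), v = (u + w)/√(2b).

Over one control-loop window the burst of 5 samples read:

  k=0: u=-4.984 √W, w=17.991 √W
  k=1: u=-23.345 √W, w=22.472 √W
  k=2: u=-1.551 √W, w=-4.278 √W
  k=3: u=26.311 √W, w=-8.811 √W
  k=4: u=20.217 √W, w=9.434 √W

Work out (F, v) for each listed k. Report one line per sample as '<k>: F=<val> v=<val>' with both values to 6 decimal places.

k=0: u−w=-22.975000, u+w=13.007000; √(b/2)=0.905539, √(2b)=1.811077; F=0.905539×(-22.975)=-20.804747, v=13.007000/1.811077=7.181914
k=1: u−w=-45.817000, u+w=-0.873000; √(b/2)=0.905539, √(2b)=1.811077; F=0.905539×(-45.817)=-41.489058, v=-0.873000/1.811077=-0.482034
k=2: u−w=2.727000, u+w=-5.829000; √(b/2)=0.905539, √(2b)=1.811077; F=0.905539×2.727=2.469404, v=-5.829000/1.811077=-3.218527
k=3: u−w=35.122000, u+w=17.500000; √(b/2)=0.905539, √(2b)=1.811077; F=0.905539×35.122=31.804324, v=17.500000/1.811077=9.662759
k=4: u−w=10.783000, u+w=29.651000; √(b/2)=0.905539, √(2b)=1.811077; F=0.905539×10.783=9.764422, v=29.651000/1.811077=16.372026

0: F=-20.804747 v=7.181914
1: F=-41.489058 v=-0.482034
2: F=2.469404 v=-3.218527
3: F=31.804324 v=9.662759
4: F=9.764422 v=16.372026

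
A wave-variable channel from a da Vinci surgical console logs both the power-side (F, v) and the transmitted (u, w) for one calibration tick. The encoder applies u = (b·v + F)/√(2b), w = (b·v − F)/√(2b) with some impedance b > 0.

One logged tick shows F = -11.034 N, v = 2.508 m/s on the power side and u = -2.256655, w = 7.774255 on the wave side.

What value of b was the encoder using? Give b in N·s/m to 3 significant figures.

u + w = 5.517600;  u + w = √(2b)·v, so √(2b) = 5.517600/2.508 = 2.200000.
b = (√(2b))²/2 = 4.840000/2 = 2.420000.
(Check via u − w = 2F/√(2b): u − w = -10.030910, 2F/√(2b) = -10.030909.)

b = 2.42 N·s/m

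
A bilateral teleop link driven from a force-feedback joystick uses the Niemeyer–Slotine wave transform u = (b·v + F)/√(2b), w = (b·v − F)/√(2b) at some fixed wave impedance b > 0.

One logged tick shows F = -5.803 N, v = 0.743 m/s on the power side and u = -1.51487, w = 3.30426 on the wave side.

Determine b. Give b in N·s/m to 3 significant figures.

b = 2.9 N·s/m

u + w = 1.7894;  u + w = √(2b)·v, so √(2b) = 1.7894/0.743 = 2.4083.
b = (√(2b))²/2 = 5.8001/2 = 2.9000.
(Check via u − w = 2F/√(2b): u − w = -4.8191, 2F/√(2b) = -4.8191.)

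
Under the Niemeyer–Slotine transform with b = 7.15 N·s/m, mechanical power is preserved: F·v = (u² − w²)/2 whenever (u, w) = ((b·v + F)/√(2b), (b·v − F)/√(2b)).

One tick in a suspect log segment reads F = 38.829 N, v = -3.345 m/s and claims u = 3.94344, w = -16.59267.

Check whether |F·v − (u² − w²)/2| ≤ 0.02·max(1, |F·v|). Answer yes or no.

yes

F·v = 38.829×(-3.345) = -129.88300 W.
(u² − w²)/2 = (15.55072 − 275.31670)/2 = -129.88299 W.
|Δ| = 0.00002;  2% of max(1, |F·v|) = 2.59766.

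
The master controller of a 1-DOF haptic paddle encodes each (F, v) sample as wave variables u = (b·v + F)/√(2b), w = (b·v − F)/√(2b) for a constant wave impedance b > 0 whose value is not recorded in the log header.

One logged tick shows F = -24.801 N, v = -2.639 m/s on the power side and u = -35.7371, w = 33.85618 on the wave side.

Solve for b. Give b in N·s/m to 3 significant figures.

u + w = -1.88092;  u + w = √(2b)·v, so √(2b) = -1.88092/(-2.639) = 0.71274.
b = (√(2b))²/2 = 0.50800/2 = 0.25400.
(Check via u − w = 2F/√(2b): u − w = -69.59328, 2F/√(2b) = -69.59343.)

b = 0.254 N·s/m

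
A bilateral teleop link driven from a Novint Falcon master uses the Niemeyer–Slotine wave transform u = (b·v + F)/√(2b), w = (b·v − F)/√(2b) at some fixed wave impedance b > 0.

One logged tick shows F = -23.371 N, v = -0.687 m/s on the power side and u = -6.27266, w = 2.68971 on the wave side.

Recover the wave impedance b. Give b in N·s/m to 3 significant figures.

u + w = -3.5830;  u + w = √(2b)·v, so √(2b) = -3.5830/(-0.687) = 5.2154.
b = (√(2b))²/2 = 27.1999/2 = 13.6000.
(Check via u − w = 2F/√(2b): u − w = -8.9624, 2F/√(2b) = -8.9624.)

b = 13.6 N·s/m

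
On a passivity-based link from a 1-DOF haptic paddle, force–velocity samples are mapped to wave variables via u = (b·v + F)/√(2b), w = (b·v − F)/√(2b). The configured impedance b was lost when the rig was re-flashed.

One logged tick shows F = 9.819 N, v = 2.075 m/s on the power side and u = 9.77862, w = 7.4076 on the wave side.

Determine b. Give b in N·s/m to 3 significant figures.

u + w = 17.18622;  u + w = √(2b)·v, so √(2b) = 17.18622/2.075 = 8.28252.
b = (√(2b))²/2 = 68.60007/2 = 34.30003.
(Check via u − w = 2F/√(2b): u − w = 2.37102, 2F/√(2b) = 2.37102.)

b = 34.3 N·s/m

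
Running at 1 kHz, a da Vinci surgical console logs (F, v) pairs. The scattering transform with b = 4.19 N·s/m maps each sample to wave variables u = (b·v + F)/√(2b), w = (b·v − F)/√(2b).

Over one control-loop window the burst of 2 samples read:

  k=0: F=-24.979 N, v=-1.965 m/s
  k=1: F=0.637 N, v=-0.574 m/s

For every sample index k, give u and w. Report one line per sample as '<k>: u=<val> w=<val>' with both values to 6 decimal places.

k=0: b·v=4.19×(-1.965)=-8.233350; √(2b)=2.894823; u=(-8.233350+(-24.979))/2.894823=-11.473016, w=(-8.233350−(-24.979))/2.894823=5.784689
k=1: b·v=4.19×(-0.574)=-2.405060; √(2b)=2.894823; u=(-2.405060+0.637)/2.894823=-0.610766, w=(-2.405060−0.637)/2.894823=-1.050862

0: u=-11.473016 w=5.784689
1: u=-0.610766 w=-1.050862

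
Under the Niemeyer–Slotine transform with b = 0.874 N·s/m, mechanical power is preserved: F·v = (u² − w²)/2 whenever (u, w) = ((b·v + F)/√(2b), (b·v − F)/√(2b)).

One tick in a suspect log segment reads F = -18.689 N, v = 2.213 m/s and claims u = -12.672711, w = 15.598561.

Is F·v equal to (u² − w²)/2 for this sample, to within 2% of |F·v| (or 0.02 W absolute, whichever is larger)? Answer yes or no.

F·v = (-18.689)×2.213 = -41.358757 W.
(u² − w²)/2 = (160.597604 − 243.315105)/2 = -41.358751 W.
|Δ| = 0.000006;  2% of max(1, |F·v|) = 0.827175.

yes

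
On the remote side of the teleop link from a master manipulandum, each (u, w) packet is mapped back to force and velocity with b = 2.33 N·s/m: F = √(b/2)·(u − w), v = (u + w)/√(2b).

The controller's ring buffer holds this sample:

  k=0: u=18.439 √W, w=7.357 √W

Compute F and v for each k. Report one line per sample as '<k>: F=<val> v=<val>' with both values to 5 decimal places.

0: F=11.96138 v=11.94977

k=0: u−w=11.08200, u+w=25.79600; √(b/2)=1.07935, √(2b)=2.15870; F=1.07935×11.082=11.96138, v=25.79600/2.15870=11.94977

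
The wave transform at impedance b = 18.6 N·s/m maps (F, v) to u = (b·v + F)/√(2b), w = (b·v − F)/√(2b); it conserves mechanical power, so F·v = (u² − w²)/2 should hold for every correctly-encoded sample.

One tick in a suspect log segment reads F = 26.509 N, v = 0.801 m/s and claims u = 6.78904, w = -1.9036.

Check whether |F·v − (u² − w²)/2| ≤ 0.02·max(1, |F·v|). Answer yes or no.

F·v = 26.509×0.801 = 21.23371 W.
(u² − w²)/2 = (46.09106 − 3.62369)/2 = 21.23369 W.
|Δ| = 0.00002;  2% of max(1, |F·v|) = 0.42467.

yes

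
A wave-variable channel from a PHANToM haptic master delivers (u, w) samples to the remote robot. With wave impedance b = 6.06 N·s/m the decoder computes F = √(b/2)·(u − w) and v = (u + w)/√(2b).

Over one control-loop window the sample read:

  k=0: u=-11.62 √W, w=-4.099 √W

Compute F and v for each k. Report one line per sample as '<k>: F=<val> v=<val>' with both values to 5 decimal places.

0: F=-13.09173 v=-4.51516

k=0: u−w=-7.52100, u+w=-15.71900; √(b/2)=1.74069, √(2b)=3.48138; F=1.74069×(-7.521)=-13.09173, v=-15.71900/3.48138=-4.51516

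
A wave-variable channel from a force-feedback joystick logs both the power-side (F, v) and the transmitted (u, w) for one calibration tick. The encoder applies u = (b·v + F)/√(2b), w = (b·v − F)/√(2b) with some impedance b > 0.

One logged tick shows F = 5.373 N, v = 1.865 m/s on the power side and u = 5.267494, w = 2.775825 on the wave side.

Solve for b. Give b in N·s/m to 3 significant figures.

b = 9.3 N·s/m

u + w = 8.043319;  u + w = √(2b)·v, so √(2b) = 8.043319/1.865 = 4.312772.
b = (√(2b))²/2 = 18.599999/2 = 9.299999.
(Check via u − w = 2F/√(2b): u − w = 2.491669, 2F/√(2b) = 2.491669.)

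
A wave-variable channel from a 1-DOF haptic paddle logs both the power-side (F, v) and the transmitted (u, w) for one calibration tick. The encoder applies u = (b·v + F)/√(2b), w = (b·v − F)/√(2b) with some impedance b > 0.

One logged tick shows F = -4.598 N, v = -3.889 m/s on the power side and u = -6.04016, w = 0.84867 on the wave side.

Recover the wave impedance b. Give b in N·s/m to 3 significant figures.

b = 0.891 N·s/m

u + w = -5.19149;  u + w = √(2b)·v, so √(2b) = -5.19149/(-3.889) = 1.33492.
b = (√(2b))²/2 = 1.78200/2 = 0.89100.
(Check via u − w = 2F/√(2b): u − w = -6.88883, 2F/√(2b) = -6.88882.)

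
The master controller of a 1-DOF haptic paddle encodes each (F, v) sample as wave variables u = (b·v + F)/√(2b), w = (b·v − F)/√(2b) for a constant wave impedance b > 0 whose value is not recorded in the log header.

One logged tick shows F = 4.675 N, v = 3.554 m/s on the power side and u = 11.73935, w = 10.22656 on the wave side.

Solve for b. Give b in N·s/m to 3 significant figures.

b = 19.1 N·s/m

u + w = 21.96591;  u + w = √(2b)·v, so √(2b) = 21.96591/3.554 = 6.18062.
b = (√(2b))²/2 = 38.20002/2 = 19.10001.
(Check via u − w = 2F/√(2b): u − w = 1.51279, 2F/√(2b) = 1.51279.)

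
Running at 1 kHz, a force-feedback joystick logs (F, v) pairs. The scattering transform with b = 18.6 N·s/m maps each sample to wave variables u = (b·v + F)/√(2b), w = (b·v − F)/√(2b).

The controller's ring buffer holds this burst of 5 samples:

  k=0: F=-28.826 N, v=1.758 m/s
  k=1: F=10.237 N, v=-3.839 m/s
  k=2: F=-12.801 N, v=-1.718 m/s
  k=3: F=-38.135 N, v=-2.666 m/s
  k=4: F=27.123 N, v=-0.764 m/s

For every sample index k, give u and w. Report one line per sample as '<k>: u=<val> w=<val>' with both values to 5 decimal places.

0: u=0.63497 w=10.08739
1: u=-10.02895 w=-13.38580
2: u=-7.33800 w=-3.14039
3: u=-14.38269 w=-1.87773
4: u=2.11710 w=-6.77688

k=0: b·v=18.6×1.758=32.69880; √(2b)=6.09918; u=(32.69880+(-28.826))/6.09918=0.63497, w=(32.69880−(-28.826))/6.09918=10.08739
k=1: b·v=18.6×(-3.839)=-71.40540; √(2b)=6.09918; u=(-71.40540+10.237)/6.09918=-10.02895, w=(-71.40540−10.237)/6.09918=-13.38580
k=2: b·v=18.6×(-1.718)=-31.95480; √(2b)=6.09918; u=(-31.95480+(-12.801))/6.09918=-7.33800, w=(-31.95480−(-12.801))/6.09918=-3.14039
k=3: b·v=18.6×(-2.666)=-49.58760; √(2b)=6.09918; u=(-49.58760+(-38.135))/6.09918=-14.38269, w=(-49.58760−(-38.135))/6.09918=-1.87773
k=4: b·v=18.6×(-0.764)=-14.21040; √(2b)=6.09918; u=(-14.21040+27.123)/6.09918=2.11710, w=(-14.21040−27.123)/6.09918=-6.77688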